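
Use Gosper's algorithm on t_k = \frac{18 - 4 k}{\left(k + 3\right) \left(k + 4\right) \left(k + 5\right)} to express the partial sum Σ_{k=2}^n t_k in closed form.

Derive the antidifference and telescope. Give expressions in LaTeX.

The ratio is (k + 3)*(2*k - 7)/((k + 6)*(2*k - 9)).
Normal form (A,B,C) = (k + 3, k + 6, k - 9/2).
Solve (k + 3)·f(k+1) − (k + 5)·f(k) = k - 9/2.
d = 2 from the (1,1,1) case.
A polynomial solution: f(k) = -k*(k + 23)/16.
Certificate R = B(k−1)f/C = -k*(k + 5)*(k + 23)/(8*(2*k - 9)) gives s_k = k*(k + 23)/(4*(k + 3)*(k + 4)).
s_(k+1) − s_k = 2*(9 - 2*k)/(k**3 + 12*k**2 + 47*k + 60) = t_k.
s_(n+1) = (n**2 + 25*n + 24)/(4*(n**2 + 9*n + 20)) and s_(2) = 5/12, so S(n) = (-n**2 + 15*n - 14)/(6*(n**2 + 9*n + 20)).

S(n) = \frac{- n^{2} + 15 n - 14}{6 \left(n^{2} + 9 n + 20\right)}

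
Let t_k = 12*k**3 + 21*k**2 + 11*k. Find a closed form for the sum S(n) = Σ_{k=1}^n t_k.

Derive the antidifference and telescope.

t_(k+1)/t_k = (12*k**3 + 57*k**2 + 89*k + 44)/(k*(12*k**2 + 21*k + 11)).
A = 1, B = 1, C = k**3 + 7*k**2/4 + 11*k/12.
f must satisfy (1)·f(k+1) − (1)·f(k) = k**3 + 7*k**2/4 + 11*k/12.
Bound: deg f ≤ 4.
A polynomial solution: f(k) = k*(k - 1)*(3*k**2 + 4*k + 2)/12.
Then R = B(k−1)f/C = (k - 1)*(3*k**2 + 4*k + 2)/(12*k**2 + 21*k + 11), so s_k = R(k)·t_k = k*(3*k**3 + k**2 - 2*k - 2).
s_(k+1) − s_k = k*(12*k**2 + 21*k + 11) = t_k.
Telescope: S(n) = s_(n+1) − s_(1) = n*(3*n**3 + 13*n**2 + 19*n + 9) − (0) = n*(3*n**3 + 13*n**2 + 19*n + 9).

S(n) = n*(3*n**3 + 13*n**2 + 19*n + 9)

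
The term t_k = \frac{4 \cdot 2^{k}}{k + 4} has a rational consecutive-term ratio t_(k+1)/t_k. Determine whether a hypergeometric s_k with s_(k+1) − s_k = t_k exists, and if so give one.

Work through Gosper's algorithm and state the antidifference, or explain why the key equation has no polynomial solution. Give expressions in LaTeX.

not Gosper-summable; s_k does not exist

r(k) = 2*(k + 4)/(k + 5) after simplifying.
Gosper form: A/B · C(k+1)/C(k) with A=2*k + 8, B=k + 5, C=1.
Need (2*k + 8)·f(k+1) − (k + 4)·f(k) = 1.
From deg A=1, deg B=1, deg C=0: d=-1.
deg f ≤ -1 is impossible — no certificate.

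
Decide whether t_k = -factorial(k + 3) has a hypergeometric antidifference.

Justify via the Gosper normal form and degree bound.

The ratio is k + 4.
Normal form (A,B,C) = (k + 4, 1, 1).
Set up (k + 4)·f(k+1) − (1)·f(k) − (1) = 0.
Bound: deg f ≤ -1.
d = -1 < 0 ⇒ no nonzero polynomial f; not summable.

No — key equation has no polynomial f.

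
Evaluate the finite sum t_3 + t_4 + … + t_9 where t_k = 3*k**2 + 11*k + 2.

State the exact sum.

Ratio r(k) = (3*k**2 + 17*k + 16)/(3*k**2 + 11*k + 2).
Factor: A=1; B=1; C=k**2 + 11*k/3 + 2/3.
Need (1)·f(k+1) − (1)·f(k) = k**2 + 11*k/3 + 2/3.
From deg A=0, deg B=0, deg C=2: d=3.
Coefficient equations give f(k) = k*(k**2 + 4*k - 3)/3.
So s_k = (B(k−1)f/C)·t_k = (k*(k**2 + 4*k - 3)/(3*k**2 + 11*k + 2))·t_k = k*(k**2 + 4*k - 3).
Δs = 3*k**2 + 11*k + 2, as required.
Sum = s_(10) − s_(3); s_(10) = 1370, s_(3) = 54 ⇒ 1316.

Σ = 1316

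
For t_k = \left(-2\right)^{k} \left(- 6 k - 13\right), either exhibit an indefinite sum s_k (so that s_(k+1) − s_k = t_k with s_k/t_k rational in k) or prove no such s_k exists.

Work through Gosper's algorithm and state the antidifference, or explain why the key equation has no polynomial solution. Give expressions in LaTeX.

s_k = \left(-2\right)^{k} \left(2 k + 3\right)

r(k) = 2*(-6*k - 19)/(6*k + 13) after simplifying.
Take A(k)=-2, B(k)=1, C(k)=k + 13/6.
Set up (-2)·f(k+1) − (1)·f(k) − (k + 13/6) = 0.
From deg A=0, deg B=0, deg C=1: d=1.
Match coefficients ⇒ f(k) = -(2*k + 3)/6.
Then R = B(k−1)f/C = -(2*k + 3)/(6*k + 13), so s_k = R(k)·t_k = (-2)**k*(2*k + 3).
Verify: (-2)**k*(-6*k - 13) matches t_k.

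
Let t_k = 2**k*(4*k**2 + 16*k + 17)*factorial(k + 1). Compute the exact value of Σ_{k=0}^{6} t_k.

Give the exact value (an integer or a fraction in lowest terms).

t_(k+1)/t_k = 2*(4*k**3 + 32*k**2 + 85*k + 74)/(4*k**2 + 16*k + 17).
Normal form (A,B,C) = (2*k + 4, 1, k**2 + 4*k + 17/4).
Key eq: (2*k + 4)·f(k+1) = (1)·f(k) + (k**2 + 4*k + 17/4).
deg f ≤ 1 (via 1,0,2).
Solve for f: f(k) = (2*k + 3)/4 (degree 1 ≤ 1).
R(k) = B(k−1)·f(k)/C(k) = (2*k + 3)/(4*k**2 + 16*k + 17); s_k = R·t_k = 2**k*(2*k + 3)*factorial(k + 1).
Δs = 2**k*(4*k**2 + 16*k + 17)*factorial(k + 1), as required.
Telescoping: Σ = s_(7) − s_(0) = 87736320 − (3) = 87736317.

Σ = 87736317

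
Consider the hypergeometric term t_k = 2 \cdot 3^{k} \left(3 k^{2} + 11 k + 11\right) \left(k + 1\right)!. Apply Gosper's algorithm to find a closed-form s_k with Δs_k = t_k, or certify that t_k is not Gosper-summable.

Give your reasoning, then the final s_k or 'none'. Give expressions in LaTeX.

s_k = 2 \cdot 3^{k} \left(k + 1\right) \left(k + 1\right)!

Ratio r(k) = 3*(3*k**3 + 23*k**2 + 59*k + 50)/(3*k**2 + 11*k + 11).
A = 3*k + 6, B = 1, C = k**2 + 11*k/3 + 11/3.
Need (3*k + 6)·f(k+1) − (1)·f(k) = k**2 + 11*k/3 + 11/3.
d = 1 from the (1,0,2) case.
Match coefficients ⇒ f(k) = (k + 1)/3.
Certificate R = B(k−1)f/C = (k + 1)/(3*k**2 + 11*k + 11) gives s_k = 2*3**k*(k + 1)*factorial(k + 1).
Verify: 2*3**k*(3*k**2 + 11*k + 11)*factorial(k + 1) matches t_k.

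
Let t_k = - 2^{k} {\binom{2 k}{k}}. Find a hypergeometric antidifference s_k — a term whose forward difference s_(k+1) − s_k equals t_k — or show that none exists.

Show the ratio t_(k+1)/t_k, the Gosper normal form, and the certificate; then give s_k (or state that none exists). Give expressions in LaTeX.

t_(k+1)/t_k = 4*(2*k + 1)/(k + 1).
Take A(k)=8*k + 4, B(k)=k + 1, C(k)=1.
f must satisfy (8*k + 4)·f(k+1) − (k)·f(k) = 1.
deg f ≤ -1 (via 1,1,0).
Bound -1 < 0, so the key equation has no polynomial solution.

none (Gosper's algorithm certifies no s_k)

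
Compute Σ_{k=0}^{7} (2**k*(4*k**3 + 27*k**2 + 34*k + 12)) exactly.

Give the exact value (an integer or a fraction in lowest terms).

Compute t_(k+1)/t_k: get 2*(4*k**3 + 39*k**2 + 100*k + 77)/(4*k**3 + 27*k**2 + 34*k + 12).
So A=2 and B=1, with C=k**3 + 27*k**2/4 + 17*k/2 + 3.
Key eq: (2)·f(k+1) = (1)·f(k) + (k**3 + 27*k**2/4 + 17*k/2 + 3).
deg f ≤ 3 (via 0,0,3).
Coefficient equations give f(k) = (4*k**3 + 3*k**2 - 2*k + 2)/4.
Certificate R = B(k−1)f/C = (4*k**3 + 3*k**2 - 2*k + 2)/((4*k + 3)*(k**2 + 6*k + 4)) gives s_k = 2**k*(4*k**3 + 3*k**2 - 2*k + 2).
Δs = 2**k*(4*k**3 + 27*k**2 + 34*k + 12), as required.
Evaluate s at k=8 and k=0: 569856 and 2; difference 569854.

Σ = 569854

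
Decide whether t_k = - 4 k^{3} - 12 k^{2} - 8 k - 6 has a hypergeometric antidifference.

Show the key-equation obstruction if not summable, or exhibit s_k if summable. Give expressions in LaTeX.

Yes. s_k = k \left(- k^{3} - 2 k^{2} + k - 4\right).

r(k) = (2*k**3 + 12*k**2 + 22*k + 15)/(2*k**3 + 6*k**2 + 4*k + 3) after simplifying.
Factor: A=1; B=1; C=k**3 + 3*k**2 + 2*k + 3/2.
Need (1)·f(k+1) − (1)·f(k) = k**3 + 3*k**2 + 2*k + 3/2.
Bound: deg f ≤ 4.
Solving with deg f ≤ 4: f(k) = k*(k**3 + 2*k**2 - k + 4)/4.
R(k) = B(k−1)·f(k)/C(k) = k*(k**3 + 2*k**2 - k + 4)/(2*(2*k**3 + 6*k**2 + 4*k + 3)); s_k = R·t_k = k*(-k**3 - 2*k**2 + k - 4).
Check: Δs_k = -4*k**3 - 12*k**2 - 8*k - 6. ✓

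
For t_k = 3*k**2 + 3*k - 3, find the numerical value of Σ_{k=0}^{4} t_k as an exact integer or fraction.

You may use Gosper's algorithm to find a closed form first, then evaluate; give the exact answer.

Σ = 105

Step 1: r(k) = (k + (k + 1)**2)/(k**2 + k - 1).
Normal form (A,B,C) = (1, 1, k**2 + k - 1).
Solve (1)·f(k+1) − (1)·f(k) = k**2 + k - 1.
Bound: deg f ≤ 3.
Coefficient equations give f(k) = k*(k - 2)*(k + 2)/3.
Certificate R = B(k−1)f/C = k*(k - 2)*(k + 2)/(3*(k**2 + k - 1)) gives s_k = k*(k**2 - 4).
Verify: 3*k**2 + 3*k - 3 matches t_k.
Σ_(k=0)^(4) t_k = s_(5) − s_(0) = 105 − (0) = 105.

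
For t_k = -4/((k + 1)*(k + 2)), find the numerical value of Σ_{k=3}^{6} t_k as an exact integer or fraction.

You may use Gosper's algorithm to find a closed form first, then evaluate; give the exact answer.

Σ = -1/2

The ratio is (k + 1)/(k + 3).
Take A(k)=k + 1, B(k)=k + 3, C(k)=1.
Key eq: (k + 1)·f(k+1) = (k + 2)·f(k) + (1).
Bound: deg f ≤ 1.
Match coefficients ⇒ f(k) = k.
Certificate R = B(k−1)f/C = k*(k + 2) gives s_k = -4*k/(k + 1).
Check: Δs_k = -4/(k**2 + 3*k + 2). ✓
Evaluate s at k=7 and k=3: -7/2 and -3; difference -1/2.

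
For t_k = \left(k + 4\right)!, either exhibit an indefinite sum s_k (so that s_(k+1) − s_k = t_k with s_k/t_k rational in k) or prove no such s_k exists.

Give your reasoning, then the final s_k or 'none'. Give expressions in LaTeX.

t_(k+1)/t_k = k + 5.
Take A(k)=k + 5, B(k)=1, C(k)=1.
Key eq: (k + 5)·f(k+1) = (1)·f(k) + (1).
Bound: deg f ≤ -1.
deg f ≤ -1 is impossible — no certificate.

no hypergeometric antidifference exists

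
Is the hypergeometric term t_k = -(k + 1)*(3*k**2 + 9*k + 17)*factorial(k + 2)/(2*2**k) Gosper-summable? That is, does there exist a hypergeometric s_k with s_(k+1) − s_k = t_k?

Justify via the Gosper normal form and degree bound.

Step 1: r(k) = (k + 2)*(k + 3)*(9*k + 3*(k + 1)**2 + 26)/(2*(k + 1)*(3*k**2 + 9*k + 17)).
Gosper form: A/B · C(k+1)/C(k) with A=k/2 + 3/2, B=1, C=k**3 + 4*k**2 + 26*k/3 + 17/3.
Need (k/2 + 3/2)·f(k+1) − (1)·f(k) = k**3 + 4*k**2 + 26*k/3 + 17/3.
deg f ≤ 2 (via 1,0,3).
Solve for f: f(k) = 2*(3*k**2 + 3*k - 1)/3 (degree 2 ≤ 2).
R(k) = B(k−1)·f(k)/C(k) = 2*(3*k**2 + 3*k - 1)/((k + 1)*(3*k**2 + 9*k + 17)); s_k = R·t_k = -(3*k**2 + 3*k - 1)*factorial(k + 2)/2**k.
Check: Δs_k = -(k + 1)*(3*k**2 + 9*k + 17)*factorial(k + 2)/(2*2**k). ✓

Yes. s_k = -(3*k**2 + 3*k - 1)*factorial(k + 2)/2**k.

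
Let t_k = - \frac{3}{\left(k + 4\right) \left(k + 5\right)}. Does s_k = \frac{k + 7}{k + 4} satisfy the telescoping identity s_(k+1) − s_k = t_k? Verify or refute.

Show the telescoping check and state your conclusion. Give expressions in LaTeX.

Valid: the claim telescopes to t_k.

s_(k+1) = (k + 8)/(k + 5)
s_(k+1) − s_k = -3/(k**2 + 9*k + 20)
(s_(k+1) − s_k) − t_k = 0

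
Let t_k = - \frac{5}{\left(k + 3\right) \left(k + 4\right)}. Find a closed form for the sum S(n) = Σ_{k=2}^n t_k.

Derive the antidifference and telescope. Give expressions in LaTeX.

S(n) = \frac{1 - n}{n + 4}

Ratio r(k) = (k + 3)/(k + 5).
Take A(k)=k + 3, B(k)=k + 5, C(k)=1.
Key eq: (k + 3)·f(k+1) = (k + 4)·f(k) + (1).
From deg A=1, deg B=1, deg C=0: d=1.
A polynomial solution: f(k) = k/3.
Certificate R = B(k−1)f/C = k*(k + 4)/3 gives s_k = -5*k/(3*k + 9).
Verify: -5/(k**2 + 7*k + 12) matches t_k.
Σ_(k=2)^n t_k = s_(n+1) − s_(2) = (5*(-n - 1)/(3*(n + 4))) − (-2/3), i.e. (1 - n)/(n + 4).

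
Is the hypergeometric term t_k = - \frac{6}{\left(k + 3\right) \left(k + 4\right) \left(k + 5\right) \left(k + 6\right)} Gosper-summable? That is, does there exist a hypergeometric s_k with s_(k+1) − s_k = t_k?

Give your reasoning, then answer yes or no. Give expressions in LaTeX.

Compute t_(k+1)/t_k: get (k + 3)/(k + 7).
Take A(k)=k + 3, B(k)=k + 7, C(k)=1.
Set up (k + 3)·f(k+1) − (k + 6)·f(k) − (1) = 0.
deg f ≤ 3 (via 1,1,0).
Solving with deg f ≤ 3: f(k) = k*(k**2 + 12*k + 47)/180.
Get s_k = R·t_k = k*(-k**2 - 12*k - 47)/(30*(k + 3)*(k + 4)*(k + 5)) with R(k) = B(k−1)f(k)/C(k) = k*(k + 6)*(k**2 + 12*k + 47)/180.
Verify: -6/(k**4 + 18*k**3 + 119*k**2 + 342*k + 360) matches t_k.

Yes. s_k = \frac{k \left(- k^{2} - 12 k - 47\right)}{30 \left(k + 3\right) \left(k + 4\right) \left(k + 5\right)}.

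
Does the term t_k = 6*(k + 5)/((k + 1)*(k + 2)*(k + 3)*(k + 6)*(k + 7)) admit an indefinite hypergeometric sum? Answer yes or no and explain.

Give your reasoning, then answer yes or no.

Yes. s_k = k*(k**2 + 9*k + 20)/(6*(k**3 + 9*k**2 + 20*k + 12)).

The ratio is (k + 1)*(k + 6)**2/((k + 4)*(k + 5)*(k + 8)).
Factor: A=k + 1; B=k + 8; C=k**3 + 14*k**2 + 65*k + 100.
Solve (k + 1)·f(k+1) − (k + 7)·f(k) = k**3 + 14*k**2 + 65*k + 100.
Degrees (1,1,3) ⇒ d ≤ 6.
A polynomial solution: f(k) = k*(k + 3)*(k + 4)**2*(k + 5)**2/36.
Get s_k = R·t_k = k*(k**2 + 9*k + 20)/(6*(k**3 + 9*k**2 + 20*k + 12)) with R(k) = B(k−1)f(k)/C(k) = k*(k + 3)*(k + 4)*(k + 7)/36.
Verify: 6*(k + 5)/(k**5 + 19*k**4 + 131*k**3 + 401*k**2 + 540*k + 252) matches t_k.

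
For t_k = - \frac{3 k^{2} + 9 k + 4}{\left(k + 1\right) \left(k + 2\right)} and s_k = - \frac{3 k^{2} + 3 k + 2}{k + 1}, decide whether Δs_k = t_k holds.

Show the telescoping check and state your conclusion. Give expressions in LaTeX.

Valid: the claim telescopes to t_k.

s_(k+1) = (-3*k**2 - 9*k - 8)/(k + 2)
s_(k+1) − s_k = (-3*k**2 - 9*k - 4)/(k**2 + 3*k + 2)
(s_(k+1) − s_k) − t_k = 0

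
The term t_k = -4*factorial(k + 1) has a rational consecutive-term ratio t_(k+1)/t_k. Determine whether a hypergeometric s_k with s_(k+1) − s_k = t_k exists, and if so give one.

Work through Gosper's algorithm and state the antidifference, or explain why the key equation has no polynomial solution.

not Gosper-summable; s_k does not exist

t_(k+1)/t_k = k + 2.
Take A(k)=k + 2, B(k)=1, C(k)=1.
f must satisfy (k + 2)·f(k+1) − (1)·f(k) = 1.
Degrees (1,0,0) ⇒ d ≤ -1.
Bound -1 < 0, so the key equation has no polynomial solution.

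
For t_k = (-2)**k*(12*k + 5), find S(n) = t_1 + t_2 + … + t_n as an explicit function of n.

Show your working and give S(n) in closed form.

Compute t_(k+1)/t_k: get 2*(-12*k - 17)/(12*k + 5).
Factor: A=-2; B=1; C=k + 5/12.
Key eq: (-2)·f(k+1) = (1)·f(k) + (k + 5/12).
deg f ≤ 1 (via 0,0,1).
Coefficient equations give f(k) = -(4*k - 1)/12.
R(k) = B(k−1)·f(k)/C(k) = -(4*k - 1)/(12*k + 5); s_k = R·t_k = (-2)**k*(1 - 4*k).
Check: Δs_k = (-2)**k*(12*k + 5). ✓
Evaluate: s_(n+1) = 2*(-2)**n*(4*n + 3); subtract s_(1) = 6 ⇒ S(n) = 8*(-2)**n*n + 6*(-2)**n - 6.

S(n) = 8*(-2)**n*n + 6*(-2)**n - 6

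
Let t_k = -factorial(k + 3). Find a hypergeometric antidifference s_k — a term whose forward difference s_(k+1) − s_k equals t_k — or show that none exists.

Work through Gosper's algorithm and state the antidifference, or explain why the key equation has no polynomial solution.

Ratio r(k) = k + 4.
Normal form (A,B,C) = (k + 4, 1, 1).
Key eq: (k + 4)·f(k+1) = (1)·f(k) + (1).
d = -1 from the (1,0,0) case.
Negative degree bound (-1): no f exists, t_k not Gosper-summable.

none — t_k is not Gosper-summable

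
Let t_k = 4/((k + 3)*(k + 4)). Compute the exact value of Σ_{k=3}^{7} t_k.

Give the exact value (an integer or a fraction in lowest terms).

Compute t_(k+1)/t_k: get (k + 3)/(k + 5).
A = k + 3, B = k + 5, C = 1.
f must satisfy (k + 3)·f(k+1) − (k + 4)·f(k) = 1.
Degrees (1,1,0) ⇒ d ≤ 1.
A polynomial solution: f(k) = k/3.
Certificate R = B(k−1)f/C = k*(k + 4)/3 gives s_k = 4*k/(3*(k + 3)).
Δs = 4/(k**2 + 7*k + 12), as required.
Sum = s_(8) − s_(3); s_(8) = 32/33, s_(3) = 2/3 ⇒ 10/33.

Σ = 10/33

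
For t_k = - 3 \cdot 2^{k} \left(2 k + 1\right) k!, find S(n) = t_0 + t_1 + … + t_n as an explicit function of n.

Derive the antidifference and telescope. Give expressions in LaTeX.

Step 1: r(k) = 2*(k + 1)*(2*k + 3)/(2*k + 1).
So A=2*k + 2 and B=1, with C=k + 1/2.
Solve (2*k + 2)·f(k+1) − (1)·f(k) = k + 1/2.
Bound: deg f ≤ 0.
Match coefficients ⇒ f(k) = 1/2.
Get s_k = R·t_k = -3*2**k*factorial(k) with R(k) = B(k−1)f(k)/C(k) = 1/(2*k + 1).
Verify: -3*2**k*(2*k + 1)*factorial(k) matches t_k.
Evaluate: s_(n+1) = -6*2**n*factorial(n + 1); subtract s_(0) = -3 ⇒ S(n) = -6*2**n*factorial(n + 1) + 3.

S(n) = - 6 \cdot 2^{n} \left(n + 1\right)! + 3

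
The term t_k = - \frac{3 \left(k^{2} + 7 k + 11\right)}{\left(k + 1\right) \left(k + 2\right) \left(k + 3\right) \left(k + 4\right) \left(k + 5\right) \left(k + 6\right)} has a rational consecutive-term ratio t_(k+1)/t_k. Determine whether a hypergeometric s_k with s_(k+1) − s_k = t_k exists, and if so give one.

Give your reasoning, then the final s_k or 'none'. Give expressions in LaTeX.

s_k = \frac{k \left(- k^{2} - 9 k - 23\right)}{15 \left(k^{3} + 9 k^{2} + 23 k + 15\right)}

r(k) = (k + 1)*(7*k + (k + 1)**2 + 18)/((k + 7)*(k**2 + 7*k + 11)) after simplifying.
So A=k + 1 and B=k + 7, with C=k**2 + 7*k + 11.
Set up (k + 1)·f(k+1) − (k + 6)·f(k) − (k**2 + 7*k + 11) = 0.
d = 5 from the (1,1,2) case.
Match coefficients ⇒ f(k) = k*(k + 2)*(k + 4)*(k**2 + 9*k + 23)/45.
R(k) = B(k−1)·f(k)/C(k) = k*(k + 2)*(k + 4)*(k + 6)*(k**2 + 9*k + 23)/(45*(k**2 + 7*k + 11)); s_k = R·t_k = k*(-k**2 - 9*k - 23)/(15*(k**3 + 9*k**2 + 23*k + 15)).
Check: Δs_k = 3*(-k**2 - 7*k - 11)/(k**6 + 21*k**5 + 175*k**4 + 735*k**3 + 1624*k**2 + 1764*k + 720). ✓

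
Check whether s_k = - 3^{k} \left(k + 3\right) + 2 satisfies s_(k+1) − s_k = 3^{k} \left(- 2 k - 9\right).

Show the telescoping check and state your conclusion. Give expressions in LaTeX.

Valid — Δs_k = t_k.

s_(k+1) = -3*3**k*(k + 4) + 2
s_(k+1) − s_k = 3**k*(-2*k - 9)
(s_(k+1) − s_k) − t_k = 0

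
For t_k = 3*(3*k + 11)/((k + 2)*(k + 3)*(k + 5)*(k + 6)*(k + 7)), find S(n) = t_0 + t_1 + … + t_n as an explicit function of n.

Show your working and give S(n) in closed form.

S(n) = (n**3 + 16*n**2 + 81*n + 66)/(20*(n**3 + 16*n**2 + 81*n + 126))

Compute t_(k+1)/t_k: get (k + 2)*(k + 5)*(3*k + 14)/((k + 4)*(k + 8)*(3*k + 11)).
A = k + 2, B = k + 8, C = k**2 + 23*k/3 + 44/3.
Key eq: (k + 2)·f(k+1) = (k + 7)·f(k) + (k**2 + 23*k/3 + 44/3).
Degrees (1,1,2) ⇒ d ≤ 5.
Coefficient equations give f(k) = k*(k + 3)*(k + 4)*(k**2 + 13*k + 52)/180.
So s_k = (B(k−1)f/C)·t_k = (k*(k + 3)*(k + 7)*(k**2 + 13*k + 52)/(60*(3*k + 11)))·t_k = k*(k**2 + 13*k + 52)/(20*(k**3 + 13*k**2 + 52*k + 60)).
Δs = 3*(3*k + 11)/(k**5 + 23*k**4 + 203*k**3 + 853*k**2 + 1692*k + 1260), as required.
Σ_(k=0)^n t_k = s_(n+1) − s_(0) = ((n**3 + 16*n**2 + 81*n + 66)/(20*(n**3 + 16*n**2 + 81*n + 126))) − (0), i.e. (n**3 + 16*n**2 + 81*n + 66)/(20*(n**3 + 16*n**2 + 81*n + 126)).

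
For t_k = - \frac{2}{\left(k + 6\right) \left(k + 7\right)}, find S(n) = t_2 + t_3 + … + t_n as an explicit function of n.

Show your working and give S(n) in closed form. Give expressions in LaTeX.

Ratio r(k) = (k + 6)/(k + 8).
So A=k + 6 and B=k + 8, with C=1.
Need (k + 6)·f(k+1) − (k + 7)·f(k) = 1.
deg f ≤ 1 (via 1,1,0).
Coefficient equations give f(k) = k/6.
R(k) = B(k−1)·f(k)/C(k) = k*(k + 7)/6; s_k = R·t_k = -k/(3*k + 18).
Verify: -2/(k**2 + 13*k + 42) matches t_k.
s_(n+1) = (-n - 1)/(3*(n + 7)) and s_(2) = -1/12, so S(n) = (1 - n)/(4*(n + 7)).

S(n) = \frac{1 - n}{4 \left(n + 7\right)}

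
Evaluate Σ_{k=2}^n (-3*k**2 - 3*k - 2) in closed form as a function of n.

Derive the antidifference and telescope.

S(n) = -n**3 - 3*n**2 - 4*n + 8

Compute t_(k+1)/t_k: get (3*k**2 + 9*k + 8)/(3*k**2 + 3*k + 2).
Factor: A=1; B=1; C=k**2 + k + 2/3.
Key eq: (1)·f(k+1) = (1)·f(k) + (k**2 + k + 2/3).
Degrees (0,0,2) ⇒ d ≤ 3.
Solving with deg f ≤ 3: f(k) = k*(k**2 + 1)/3.
Then R = B(k−1)f/C = k*(k**2 + 1)/(3*k**2 + 3*k + 2), so s_k = R(k)·t_k = -k**3 - k.
Verify: k**3 - (k + 1)**3 - 1 matches t_k.
Evaluate: s_(n+1) = -n**3 - 3*n**2 - 4*n - 2; subtract s_(2) = -10 ⇒ S(n) = -n**3 - 3*n**2 - 4*n + 8.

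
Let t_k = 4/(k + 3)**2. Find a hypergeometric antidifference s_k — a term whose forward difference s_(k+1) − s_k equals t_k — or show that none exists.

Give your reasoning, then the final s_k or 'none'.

r(k) = (k + 3)**2/(k + 4)**2 after simplifying.
A = k**2 + 6*k + 9, B = k**2 + 8*k + 16, C = 1.
Need (k**2 + 6*k + 9)·f(k+1) − (k**2 + 6*k + 9)·f(k) = 1.
Degrees (2,2,0) ⇒ d ≤ 0.
f = c0 ⇒ A·f(k+1) − B(k−1)·f(k) − C = -1. The system {-1 = 0} is inconsistent; no antidifference.

none (Gosper's algorithm certifies no s_k)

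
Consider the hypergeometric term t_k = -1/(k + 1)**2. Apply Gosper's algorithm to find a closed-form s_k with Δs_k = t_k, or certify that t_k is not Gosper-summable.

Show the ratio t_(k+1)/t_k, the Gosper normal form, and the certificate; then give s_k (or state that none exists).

none (Gosper's algorithm certifies no s_k)

Compute t_(k+1)/t_k: get (k + 1)**2/(k + 2)**2.
Normal form (A,B,C) = (k**2 + 2*k + 1, k**2 + 4*k + 4, 1).
Solve (k**2 + 2*k + 1)·f(k+1) − (k**2 + 2*k + 1)·f(k) = 1.
From deg A=2, deg B=2, deg C=0: d=0.
Write f(k) = c0. Then LHS − RHS = -1, requiring -1 = 0: contradictory. No certificate.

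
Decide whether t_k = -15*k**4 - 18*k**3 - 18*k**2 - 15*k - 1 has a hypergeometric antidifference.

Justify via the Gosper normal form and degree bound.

Yes. s_k = k*(-3*k**4 + 3*k**3 - 2*k**2 - 3*k + 4).

r(k) = (15*k**4 + 78*k**3 + 162*k**2 + 165*k + 67)/(15*k**4 + 18*k**3 + 18*k**2 + 15*k + 1) after simplifying.
Take A(k)=1, B(k)=1, C(k)=k**4 + 6*k**3/5 + 6*k**2/5 + k + 1/15.
Set up (1)·f(k+1) − (1)·f(k) − (k**4 + 6*k**3/5 + 6*k**2/5 + k + 1/15) = 0.
Degrees (0,0,4) ⇒ d ≤ 5.
Coefficient equations give f(k) = k*(3*k**4 - 3*k**3 + 2*k**2 + 3*k - 4)/15.
Certificate R = B(k−1)f/C = k*(3*k**4 - 3*k**3 + 2*k**2 + 3*k - 4)/(15*k**4 + 18*k**3 + 18*k**2 + 15*k + 1) gives s_k = k*(-3*k**4 + 3*k**3 - 2*k**2 - 3*k + 4).
Verify: -15*k**4 - 18*k**3 - 18*k**2 - 15*k - 1 matches t_k.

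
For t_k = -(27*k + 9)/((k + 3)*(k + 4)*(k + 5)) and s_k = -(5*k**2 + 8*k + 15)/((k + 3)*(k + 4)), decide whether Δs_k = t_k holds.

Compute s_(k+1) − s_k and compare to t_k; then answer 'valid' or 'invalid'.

valid (s_(k+1) − s_k reduces to t_k)

s_(k+1) = (-8*k - 5*(k + 1)**2 - 23)/((k + 4)*(k + 5))
s_(k+1) − s_k = 9*(-3*k - 1)/(k**3 + 12*k**2 + 47*k + 60)
(s_(k+1) − s_k) − t_k = 0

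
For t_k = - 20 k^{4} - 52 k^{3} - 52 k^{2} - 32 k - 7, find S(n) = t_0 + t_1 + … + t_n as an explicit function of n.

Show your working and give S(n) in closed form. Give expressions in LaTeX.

S(n) = - 4 n^{5} - 23 n^{4} - 50 n^{3} - 55 n^{2} - 31 n - 7

r(k) = (20*k**4 + 132*k**3 + 328*k**2 + 372*k + 163)/(20*k**4 + 52*k**3 + 52*k**2 + 32*k + 7) after simplifying.
Factor: A=1; B=1; C=k**4 + 13*k**3/5 + 13*k**2/5 + 8*k/5 + 7/20.
Solve (1)·f(k+1) − (1)·f(k) = k**4 + 13*k**3/5 + 13*k**2/5 + 8*k/5 + 7/20.
Bound: deg f ≤ 5.
Solve for f: f(k) = k*(4*k**4 + 3*k**3 - 2*k**2 + 3*k - 1)/20 (degree 5 ≤ 5).
Certificate R = B(k−1)f/C = k*(4*k**4 + 3*k**3 - 2*k**2 + 3*k - 1)/(20*k**4 + 52*k**3 + 52*k**2 + 32*k + 7) gives s_k = k*(-4*k**4 - 3*k**3 + 2*k**2 - 3*k + 1).
s_(k+1) − s_k = -20*k**4 - 52*k**3 - 52*k**2 - 32*k - 7 = t_k.
Telescope: S(n) = s_(n+1) − s_(0) = -4*n**5 - 23*n**4 - 50*n**3 - 55*n**2 - 31*n - 7 − (0) = -4*n**5 - 23*n**4 - 50*n**3 - 55*n**2 - 31*n - 7.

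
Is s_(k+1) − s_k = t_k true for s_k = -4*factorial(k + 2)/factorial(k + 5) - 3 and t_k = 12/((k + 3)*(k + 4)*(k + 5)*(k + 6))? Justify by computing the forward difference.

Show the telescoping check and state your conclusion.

s_(k+1) = -4*factorial(k + 3)/factorial(k + 6) - 3
s_(k+1) − s_k = 12/((k + 3)*(k + 4)*(k + 5)*(k + 6))
(s_(k+1) − s_k) − t_k = 0

valid; difference matches t_k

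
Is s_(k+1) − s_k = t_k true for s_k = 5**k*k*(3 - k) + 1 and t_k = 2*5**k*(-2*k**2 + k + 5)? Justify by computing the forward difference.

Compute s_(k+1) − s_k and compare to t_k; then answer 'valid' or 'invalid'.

valid (s_(k+1) − s_k reduces to t_k)

s_(k+1) = -5**(k + 1)*(k - 2)*(k + 1) + 1
s_(k+1) − s_k = 2*5**k*(-2*k**2 + k + 5)
(s_(k+1) − s_k) − t_k = 0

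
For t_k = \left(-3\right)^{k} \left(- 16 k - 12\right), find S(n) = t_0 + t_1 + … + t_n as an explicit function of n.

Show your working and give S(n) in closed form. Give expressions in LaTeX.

S(n) = \left(-3\right)^{n + 1} \left(4 n + 4\right)

The ratio is 3*(-4*k - 7)/(4*k + 3).
A = -3, B = 1, C = k + 3/4.
Key eq: (-3)·f(k+1) = (1)·f(k) + (k + 3/4).
d = 1 from the (0,0,1) case.
Solving with deg f ≤ 1: f(k) = -k/4.
So s_k = (B(k−1)f/C)·t_k = (-k/(4*k + 3))·t_k = 4*(-3)**k*k.
Verify: (-3)**k*(-16*k - 12) matches t_k.
Evaluate: s_(n+1) = (-3)**(n + 1)*(4*n + 4); subtract s_(0) = 0 ⇒ S(n) = (-3)**(n + 1)*(4*n + 4).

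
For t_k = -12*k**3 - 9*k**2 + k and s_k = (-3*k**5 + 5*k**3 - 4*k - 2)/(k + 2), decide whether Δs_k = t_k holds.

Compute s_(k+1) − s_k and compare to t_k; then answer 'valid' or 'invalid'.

Invalid: residual (9*k**4 + 36*k**3 + 19*k**2 - 4*k - 2)/(k**2 + 5*k + 6) ≠ 0.

s_(k+1) = (-4*k - 3*(k + 1)**5 + 5*(k + 1)**3 - 6)/(k + 3)
s_(k+1) − s_k = 2*(-6*k**5 - 30*k**4 - 40*k**3 - 15*k**2 + k - 1)/(k**2 + 5*k + 6)
(s_(k+1) − s_k) − t_k = (9*k**4 + 36*k**3 + 19*k**2 - 4*k - 2)/(k**2 + 5*k + 6)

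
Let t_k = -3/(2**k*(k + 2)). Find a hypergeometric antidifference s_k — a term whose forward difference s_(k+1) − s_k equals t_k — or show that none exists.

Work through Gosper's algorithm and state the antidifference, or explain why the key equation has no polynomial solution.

Compute t_(k+1)/t_k: get (k + 2)/(2*(k + 3)).
Take A(k)=k/2 + 1, B(k)=k + 3, C(k)=1.
Key eq: (k/2 + 1)·f(k+1) = (k + 2)·f(k) + (1).
deg f ≤ -1 (via 1,1,0).
Negative degree bound (-1): no f exists, t_k not Gosper-summable.

not Gosper-summable; s_k does not exist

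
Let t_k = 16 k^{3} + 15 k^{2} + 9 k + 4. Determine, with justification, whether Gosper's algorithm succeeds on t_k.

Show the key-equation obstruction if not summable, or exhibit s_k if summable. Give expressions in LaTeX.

Yes. s_k = k \left(4 k^{3} - 3 k^{2} + k + 2\right).

The ratio is (16*k**3 + 63*k**2 + 87*k + 44)/(16*k**3 + 15*k**2 + 9*k + 4).
Take A(k)=1, B(k)=1, C(k)=k**3 + 15*k**2/16 + 9*k/16 + 1/4.
Set up (1)·f(k+1) − (1)·f(k) − (k**3 + 15*k**2/16 + 9*k/16 + 1/4) = 0.
From deg A=0, deg B=0, deg C=3: d=4.
Coefficient equations give f(k) = k*(4*k**3 - 3*k**2 + k + 2)/16.
R(k) = B(k−1)·f(k)/C(k) = k*(4*k**3 - 3*k**2 + k + 2)/(16*k**3 + 15*k**2 + 9*k + 4); s_k = R·t_k = k*(4*k**3 - 3*k**2 + k + 2).
Verify: 16*k**3 + 15*k**2 + 9*k + 4 matches t_k.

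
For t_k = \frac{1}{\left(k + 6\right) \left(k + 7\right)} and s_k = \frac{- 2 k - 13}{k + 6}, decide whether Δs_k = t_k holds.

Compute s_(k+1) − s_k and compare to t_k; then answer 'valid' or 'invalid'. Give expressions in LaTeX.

valid; difference matches t_k

s_(k+1) = (-2*k - 15)/(k + 7)
s_(k+1) − s_k = 1/(k**2 + 13*k + 42)
(s_(k+1) − s_k) − t_k = 0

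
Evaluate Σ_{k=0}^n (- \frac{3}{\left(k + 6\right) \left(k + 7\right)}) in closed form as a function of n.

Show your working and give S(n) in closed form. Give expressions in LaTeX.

S(n) = \frac{- n - 1}{2 \left(n + 7\right)}

Compute t_(k+1)/t_k: get (k + 6)/(k + 8).
Normal form (A,B,C) = (k + 6, k + 8, 1).
Solve (k + 6)·f(k+1) − (k + 7)·f(k) = 1.
d = 1 from the (1,1,0) case.
Match coefficients ⇒ f(k) = k/6.
Then R = B(k−1)f/C = k*(k + 7)/6, so s_k = R(k)·t_k = -k/(2*k + 12).
Check: Δs_k = -3/(k**2 + 13*k + 42). ✓
Telescope: S(n) = s_(n+1) − s_(0) = (-n - 1)/(2*(n + 7)) − (0) = (-n - 1)/(2*(n + 7)).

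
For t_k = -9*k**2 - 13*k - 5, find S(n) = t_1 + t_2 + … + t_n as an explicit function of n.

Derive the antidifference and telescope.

S(n) = n*(-3*n**2 - 11*n - 13)

t_(k+1)/t_k = (9*k**2 + 31*k + 27)/(9*k**2 + 13*k + 5).
Gosper form: A/B · C(k+1)/C(k) with A=1, B=1, C=k**2 + 13*k/9 + 5/9.
f must satisfy (1)·f(k+1) − (1)·f(k) = k**2 + 13*k/9 + 5/9.
Bound: deg f ≤ 3.
Coefficient equations give f(k) = k**2*(3*k + 2)/9.
R(k) = B(k−1)·f(k)/C(k) = k**2*(3*k + 2)/(9*k**2 + 13*k + 5); s_k = R·t_k = k**2*(-3*k - 2).
Check: Δs_k = -9*k**2 - 13*k - 5. ✓
Telescope: S(n) = s_(n+1) − s_(1) = -3*n**3 - 11*n**2 - 13*n - 5 − (-5) = n*(-3*n**2 - 11*n - 13).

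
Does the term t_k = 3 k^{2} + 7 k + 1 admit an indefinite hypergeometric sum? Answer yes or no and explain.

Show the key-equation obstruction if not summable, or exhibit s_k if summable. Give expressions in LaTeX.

Yes. s_k = k \left(k^{2} + 2 k - 2\right).

The ratio is (3*k**2 + 13*k + 11)/(3*k**2 + 7*k + 1).
Factor: A=1; B=1; C=k**2 + 7*k/3 + 1/3.
Solve (1)·f(k+1) − (1)·f(k) = k**2 + 7*k/3 + 1/3.
From deg A=0, deg B=0, deg C=2: d=3.
Coefficient equations give f(k) = k*(k**2 + 2*k - 2)/3.
R(k) = B(k−1)·f(k)/C(k) = k*(k**2 + 2*k - 2)/(3*k**2 + 7*k + 1); s_k = R·t_k = k*(k**2 + 2*k - 2).
s_(k+1) − s_k = 3*k**2 + 7*k + 1 = t_k.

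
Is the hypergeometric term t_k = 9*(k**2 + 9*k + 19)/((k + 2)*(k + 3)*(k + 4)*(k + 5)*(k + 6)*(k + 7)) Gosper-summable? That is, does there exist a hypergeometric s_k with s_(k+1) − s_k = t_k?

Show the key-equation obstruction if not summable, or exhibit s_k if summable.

r(k) = (k + 2)*(9*k + (k + 1)**2 + 28)/((k + 8)*(k**2 + 9*k + 19)) after simplifying.
Gosper form: A/B · C(k+1)/C(k) with A=k + 2, B=k + 8, C=k**2 + 9*k + 19.
f must satisfy (k + 2)·f(k+1) − (k + 7)·f(k) = k**2 + 9*k + 19.
d = 5 from the (1,1,2) case.
A polynomial solution: f(k) = k*(k + 3)*(k + 5)*(k**2 + 12*k + 44)/144.
Certificate R = B(k−1)f/C = k*(k + 3)*(k + 5)*(k + 7)*(k**2 + 12*k + 44)/(144*(k**2 + 9*k + 19)) gives s_k = k*(k**2 + 12*k + 44)/(16*(k**3 + 12*k**2 + 44*k + 48)).
s_(k+1) − s_k = 9*(k**2 + 9*k + 19)/(k**6 + 27*k**5 + 295*k**4 + 1665*k**3 + 5104*k**2 + 8028*k + 5040) = t_k.

Yes. s_k = k*(k**2 + 12*k + 44)/(16*(k**3 + 12*k**2 + 44*k + 48)).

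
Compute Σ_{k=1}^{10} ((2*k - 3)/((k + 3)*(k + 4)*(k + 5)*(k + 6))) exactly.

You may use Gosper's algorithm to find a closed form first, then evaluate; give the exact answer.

The ratio is (k + 3)*(2*k - 1)/((k + 7)*(2*k - 3)).
Take A(k)=k + 3, B(k)=k + 7, C(k)=k - 3/2.
Solve (k + 3)·f(k+1) − (k + 6)·f(k) = k - 3/2.
d = 3 from the (1,1,1) case.
Solving with deg f ≤ 3: f(k) = -k/2.
Then R = B(k−1)f/C = -k*(k + 6)/(2*k - 3), so s_k = R(k)·t_k = -k/((k + 3)*(k + 4)*(k + 5)).
Verify: (2*k - 3)/(k**4 + 18*k**3 + 119*k**2 + 342*k + 360) matches t_k.
Telescoping: Σ = s_(11) − s_(1) = -11/3360 − (-1/120) = 17/3360.

Σ = 17/3360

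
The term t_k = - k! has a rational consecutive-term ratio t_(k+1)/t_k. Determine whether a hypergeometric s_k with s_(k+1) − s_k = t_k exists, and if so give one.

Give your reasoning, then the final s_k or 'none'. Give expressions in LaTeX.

none — t_k is not Gosper-summable

Compute t_(k+1)/t_k: get k + 1.
A = k + 1, B = 1, C = 1.
Key eq: (k + 1)·f(k+1) = (1)·f(k) + (1).
Bound: deg f ≤ -1.
Bound -1 < 0, so the key equation has no polynomial solution.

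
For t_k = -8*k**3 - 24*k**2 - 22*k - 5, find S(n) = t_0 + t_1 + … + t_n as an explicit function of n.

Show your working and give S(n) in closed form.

S(n) = -2*n**4 - 12*n**3 - 25*n**2 - 20*n - 5

r(k) = (8*k**3 + 48*k**2 + 94*k + 59)/(8*k**3 + 24*k**2 + 22*k + 5) after simplifying.
Take A(k)=1, B(k)=1, C(k)=k**3 + 3*k**2 + 11*k/4 + 5/8.
f must satisfy (1)·f(k+1) − (1)·f(k) = k**3 + 3*k**2 + 11*k/4 + 5/8.
deg f ≤ 4 (via 0,0,3).
Coefficient equations give f(k) = k*(2*k**3 + 4*k**2 + k - 2)/8.
Then R = B(k−1)f/C = k*(2*k**3 + 4*k**2 + k - 2)/(8*k**3 + 24*k**2 + 22*k + 5), so s_k = R(k)·t_k = k*(-2*k**3 - 4*k**2 - k + 2).
Check: Δs_k = -8*k**3 - 24*k**2 - 22*k - 5. ✓
Evaluate: s_(n+1) = -2*n**4 - 12*n**3 - 25*n**2 - 20*n - 5; subtract s_(0) = 0 ⇒ S(n) = -2*n**4 - 12*n**3 - 25*n**2 - 20*n - 5.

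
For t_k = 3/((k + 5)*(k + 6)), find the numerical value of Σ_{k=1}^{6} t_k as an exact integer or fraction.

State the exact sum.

Σ = 1/4

r(k) = (k + 5)/(k + 7) after simplifying.
Take A(k)=k + 5, B(k)=k + 7, C(k)=1.
Solve (k + 5)·f(k+1) − (k + 6)·f(k) = 1.
d = 1 from the (1,1,0) case.
Solve for f: f(k) = k/5 (degree 1 ≤ 1).
Certificate R = B(k−1)f/C = k*(k + 6)/5 gives s_k = 3*k/(5*(k + 5)).
Δs = 3/(k**2 + 11*k + 30), as required.
Σ_(k=1)^(6) t_k = s_(7) − s_(1) = 7/20 − (1/10) = 1/4.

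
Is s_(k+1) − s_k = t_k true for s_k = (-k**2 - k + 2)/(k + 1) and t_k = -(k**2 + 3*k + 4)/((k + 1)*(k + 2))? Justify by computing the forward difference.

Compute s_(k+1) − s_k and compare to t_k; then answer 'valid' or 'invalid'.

Valid — Δs_k = t_k.

s_(k+1) = k*(-k - 3)/(k + 2)
s_(k+1) − s_k = (-k**2 - 3*k - 4)/(k**2 + 3*k + 2)
(s_(k+1) − s_k) − t_k = 0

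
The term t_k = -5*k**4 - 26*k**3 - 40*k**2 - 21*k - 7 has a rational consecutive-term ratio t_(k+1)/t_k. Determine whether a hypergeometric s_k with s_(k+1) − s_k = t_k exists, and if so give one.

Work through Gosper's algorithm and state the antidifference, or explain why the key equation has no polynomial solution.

s_k = k*(-k**4 - 4*k**3 - 2*k**2 + 3*k - 3)

t_(k+1)/t_k = (5*k**4 + 46*k**3 + 148*k**2 + 199*k + 99)/(5*k**4 + 26*k**3 + 40*k**2 + 21*k + 7).
Normal form (A,B,C) = (1, 1, k**4 + 26*k**3/5 + 8*k**2 + 21*k/5 + 7/5).
Key eq: (1)·f(k+1) = (1)·f(k) + (k**4 + 26*k**3/5 + 8*k**2 + 21*k/5 + 7/5).
Bound: deg f ≤ 5.
Solve for f: f(k) = k*(k**4 + 4*k**3 + 2*k**2 - 3*k + 3)/5 (degree 5 ≤ 5).
Then R = B(k−1)f/C = k*(k**4 + 4*k**3 + 2*k**2 - 3*k + 3)/(5*k**4 + 26*k**3 + 40*k**2 + 21*k + 7), so s_k = R(k)·t_k = k*(-k**4 - 4*k**3 - 2*k**2 + 3*k - 3).
Δs = -5*k**4 - 26*k**3 - 40*k**2 - 21*k - 7, as required.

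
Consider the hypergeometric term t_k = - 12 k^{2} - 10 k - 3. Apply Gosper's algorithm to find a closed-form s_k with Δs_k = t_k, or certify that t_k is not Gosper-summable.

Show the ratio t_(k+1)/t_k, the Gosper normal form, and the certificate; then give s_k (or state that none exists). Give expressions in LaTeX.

r(k) = (12*k**2 + 34*k + 25)/(12*k**2 + 10*k + 3) after simplifying.
Take A(k)=1, B(k)=1, C(k)=k**2 + 5*k/6 + 1/4.
Solve (1)·f(k+1) − (1)·f(k) = k**2 + 5*k/6 + 1/4.
From deg A=0, deg B=0, deg C=2: d=3.
Coefficient equations give f(k) = k**2*(4*k - 1)/12.
Certificate R = B(k−1)f/C = k**2*(4*k - 1)/(12*k**2 + 10*k + 3) gives s_k = k**2*(1 - 4*k).
Δs = -12*k**2 - 10*k - 3, as required.

s_k = k^{2} \left(1 - 4 k\right)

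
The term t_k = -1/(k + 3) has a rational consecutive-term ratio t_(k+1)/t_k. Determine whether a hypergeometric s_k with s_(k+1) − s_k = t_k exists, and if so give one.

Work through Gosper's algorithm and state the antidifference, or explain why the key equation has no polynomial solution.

none (Gosper's algorithm certifies no s_k)

t_(k+1)/t_k = (k + 3)/(k + 4).
So A=k + 3 and B=k + 4, with C=1.
Need (k + 3)·f(k+1) − (k + 3)·f(k) = 1.
Bound: deg f ≤ 0.
Write f(k) = c0. Then LHS − RHS = -1, requiring -1 = 0: contradictory. No certificate.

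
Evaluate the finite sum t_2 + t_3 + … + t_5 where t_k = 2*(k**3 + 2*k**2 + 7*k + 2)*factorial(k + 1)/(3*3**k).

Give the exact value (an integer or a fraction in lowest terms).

Σ = 48416/81

r(k) = (k**4 + 7*k**3 + 24*k**2 + 40*k + 24)/(3*(k**3 + 2*k**2 + 7*k + 2)) after simplifying.
Gosper form: A/B · C(k+1)/C(k) with A=k/3 + 2/3, B=1, C=k**3 + 2*k**2 + 7*k + 2.
Set up (k/3 + 2/3)·f(k+1) − (1)·f(k) − (k**3 + 2*k**2 + 7*k + 2) = 0.
deg f ≤ 2 (via 1,0,3).
Solving with deg f ≤ 2: f(k) = 3*(k**2 + k + 2).
R(k) = B(k−1)·f(k)/C(k) = 3*(k**2 + k + 2)/(k**3 + 2*k**2 + 7*k + 2); s_k = R·t_k = 2*(k**2 + k + 2)*factorial(k + 1)/3**k.
s_(k+1) − s_k = 2*(k**3 + 2*k**2 + 7*k + 2)*factorial(k + 1)/(3*3**k) = t_k.
Evaluate s at k=6 and k=2: 49280/81 and 32/3; difference 48416/81.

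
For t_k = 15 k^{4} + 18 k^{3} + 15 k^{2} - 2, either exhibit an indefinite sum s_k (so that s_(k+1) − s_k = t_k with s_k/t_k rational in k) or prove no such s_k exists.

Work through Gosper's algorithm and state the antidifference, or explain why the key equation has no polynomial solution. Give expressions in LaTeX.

s_k = k^{2} \left(3 k^{3} - 3 k^{2} + k - 3\right)

Step 1: r(k) = (15*k**4 + 78*k**3 + 159*k**2 + 144*k + 46)/(15*k**4 + 18*k**3 + 15*k**2 - 2).
Take A(k)=1, B(k)=1, C(k)=k**4 + 6*k**3/5 + k**2 - 2/15.
Solve (1)·f(k+1) − (1)·f(k) = k**4 + 6*k**3/5 + k**2 - 2/15.
Degrees (0,0,4) ⇒ d ≤ 5.
Solve for f: f(k) = k**2*(3*k**3 - 3*k**2 + k - 3)/15 (degree 5 ≤ 5).
Then R = B(k−1)f/C = k**2*(3*k**3 - 3*k**2 + k - 3)/(15*k**4 + 18*k**3 + 15*k**2 - 2), so s_k = R(k)·t_k = k**2*(3*k**3 - 3*k**2 + k - 3).
Δs = 15*k**4 + 18*k**3 + 15*k**2 - 2, as required.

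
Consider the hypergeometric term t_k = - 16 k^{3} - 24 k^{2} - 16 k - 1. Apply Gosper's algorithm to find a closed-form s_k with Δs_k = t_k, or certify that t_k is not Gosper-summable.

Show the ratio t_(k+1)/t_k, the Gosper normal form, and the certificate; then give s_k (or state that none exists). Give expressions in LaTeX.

t_(k+1)/t_k = (16*k**3 + 72*k**2 + 112*k + 57)/(16*k**3 + 24*k**2 + 16*k + 1).
A = 1, B = 1, C = k**3 + 3*k**2/2 + k + 1/16.
Need (1)·f(k+1) − (1)·f(k) = k**3 + 3*k**2/2 + k + 1/16.
Degrees (0,0,3) ⇒ d ≤ 4.
Solving with deg f ≤ 4: f(k) = k*(4*k**3 - 3)/16.
Certificate R = B(k−1)f/C = k*(4*k**3 - 3)/(16*k**3 + 24*k**2 + 16*k + 1) gives s_k = k*(3 - 4*k**3).
Verify: -16*k**3 - 24*k**2 - 16*k - 1 matches t_k.

s_k = k \left(3 - 4 k^{3}\right)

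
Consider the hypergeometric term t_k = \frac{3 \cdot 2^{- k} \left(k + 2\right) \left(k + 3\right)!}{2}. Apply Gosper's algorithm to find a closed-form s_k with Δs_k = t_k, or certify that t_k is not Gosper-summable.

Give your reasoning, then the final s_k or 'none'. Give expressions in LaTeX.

Ratio r(k) = (k + 3)*(k + 4)/(2*(k + 2)).
So A=k/2 + 2 and B=1, with C=k + 2.
Key eq: (k/2 + 2)·f(k+1) = (1)·f(k) + (k + 2).
Degrees (1,0,1) ⇒ d ≤ 0.
Solving with deg f ≤ 0: f(k) = 2.
R(k) = B(k−1)·f(k)/C(k) = 2/(k + 2); s_k = R·t_k = 3*factorial(k + 3)/2**k.
Check: Δs_k = 3*(k + 2)*factorial(k + 3)/(2*2**k). ✓

s_k = 3 \cdot 2^{- k} \left(k + 3\right)!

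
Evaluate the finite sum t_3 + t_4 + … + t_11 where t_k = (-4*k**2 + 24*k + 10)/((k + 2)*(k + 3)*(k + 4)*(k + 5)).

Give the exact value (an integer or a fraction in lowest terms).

Step 1: r(k) = (2*k**3 - 4*k**2 - 31*k - 30)/(2*k**3 - 77*k - 30).
Gosper form: A/B · C(k+1)/C(k) with A=k + 2, B=k + 6, C=k**2 - 6*k - 5/2.
Set up (k + 2)·f(k+1) − (k + 5)·f(k) − (k**2 - 6*k - 5/2) = 0.
deg f ≤ 3 (via 1,1,2).
Coefficient equations give f(k) = -k*(k**2 + 57*k + 2)/48.
R(k) = B(k−1)·f(k)/C(k) = -k*(k + 5)*(k**2 + 57*k + 2)/(24*(2*k**2 - 12*k - 5)); s_k = R·t_k = k*(k**2 + 57*k + 2)/(12*(k + 2)*(k + 3)*(k + 4)).
s_(k+1) − s_k = 2*(-2*k**2 + 12*k + 5)/(k**4 + 14*k**3 + 71*k**2 + 154*k + 120) = t_k.
Telescoping: Σ = s_(12) − s_(3) = 83/336 − (13/60) = 17/560.

Σ = 17/560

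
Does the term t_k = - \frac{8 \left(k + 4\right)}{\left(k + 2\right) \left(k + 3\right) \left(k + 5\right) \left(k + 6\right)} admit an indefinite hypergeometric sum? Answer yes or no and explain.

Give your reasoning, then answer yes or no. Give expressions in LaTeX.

Yes. s_k = \frac{2 k \left(- k - 7\right)}{5 \left(k^{2} + 7 k + 10\right)}.

Step 1: r(k) = (k + 2)*(k + 5)**2/((k + 4)**2*(k + 7)).
Factor: A=k + 2; B=k + 7; C=k**2 + 8*k + 16.
f must satisfy (k + 2)·f(k+1) − (k + 6)·f(k) = k**2 + 8*k + 16.
From deg A=1, deg B=1, deg C=2: d=4.
Coefficient equations give f(k) = k*(k + 3)*(k + 4)*(k + 7)/20.
Then R = B(k−1)f/C = k*(k + 3)*(k + 6)*(k + 7)/(20*(k + 4)), so s_k = R(k)·t_k = 2*k*(-k - 7)/(5*(k**2 + 7*k + 10)).
s_(k+1) − s_k = 8*(-k - 4)/(k**4 + 16*k**3 + 91*k**2 + 216*k + 180) = t_k.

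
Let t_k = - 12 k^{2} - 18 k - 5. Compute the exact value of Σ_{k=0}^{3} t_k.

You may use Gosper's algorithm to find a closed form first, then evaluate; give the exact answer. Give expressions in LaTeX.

Σ = -296

t_(k+1)/t_k = (12*k**2 + 42*k + 35)/(12*k**2 + 18*k + 5).
Normal form (A,B,C) = (1, 1, k**2 + 3*k/2 + 5/12).
Need (1)·f(k+1) − (1)·f(k) = k**2 + 3*k/2 + 5/12.
deg f ≤ 3 (via 0,0,2).
Solve for f: f(k) = k*(4*k**2 + 3*k - 2)/12 (degree 3 ≤ 3).
Get s_k = R·t_k = k*(-4*k**2 - 3*k + 2) with R(k) = B(k−1)f(k)/C(k) = k*(4*k**2 + 3*k - 2)/(12*k**2 + 18*k + 5).
Check: Δs_k = -12*k**2 - 18*k - 5. ✓
Σ_(k=0)^(3) t_k = s_(4) − s_(0) = -296 − (0) = -296.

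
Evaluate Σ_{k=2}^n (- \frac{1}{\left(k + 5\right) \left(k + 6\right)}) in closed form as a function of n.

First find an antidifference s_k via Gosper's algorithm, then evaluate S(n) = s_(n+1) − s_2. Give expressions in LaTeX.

Step 1: r(k) = (k + 5)/(k + 7).
Normal form (A,B,C) = (k + 5, k + 7, 1).
f must satisfy (k + 5)·f(k+1) − (k + 6)·f(k) = 1.
Degrees (1,1,0) ⇒ d ≤ 1.
Solve for f: f(k) = k/5 (degree 1 ≤ 1).
So s_k = (B(k−1)f/C)·t_k = (k*(k + 6)/5)·t_k = -k/(5*k + 25).
Δs = -1/(k**2 + 11*k + 30), as required.
Telescope: S(n) = s_(n+1) − s_(2) = (-n - 1)/(5*(n + 6)) − (-2/35) = (1 - n)/(7*(n + 6)).

S(n) = \frac{1 - n}{7 \left(n + 6\right)}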